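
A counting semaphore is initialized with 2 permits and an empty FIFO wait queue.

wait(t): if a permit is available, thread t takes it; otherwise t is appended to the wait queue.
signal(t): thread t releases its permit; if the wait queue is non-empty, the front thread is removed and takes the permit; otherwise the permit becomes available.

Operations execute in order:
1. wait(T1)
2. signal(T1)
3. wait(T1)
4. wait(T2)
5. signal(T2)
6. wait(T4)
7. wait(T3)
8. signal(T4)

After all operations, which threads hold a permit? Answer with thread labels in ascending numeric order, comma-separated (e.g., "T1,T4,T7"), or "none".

Answer: T1,T3

Derivation:
Step 1: wait(T1) -> count=1 queue=[] holders={T1}
Step 2: signal(T1) -> count=2 queue=[] holders={none}
Step 3: wait(T1) -> count=1 queue=[] holders={T1}
Step 4: wait(T2) -> count=0 queue=[] holders={T1,T2}
Step 5: signal(T2) -> count=1 queue=[] holders={T1}
Step 6: wait(T4) -> count=0 queue=[] holders={T1,T4}
Step 7: wait(T3) -> count=0 queue=[T3] holders={T1,T4}
Step 8: signal(T4) -> count=0 queue=[] holders={T1,T3}
Final holders: T1,T3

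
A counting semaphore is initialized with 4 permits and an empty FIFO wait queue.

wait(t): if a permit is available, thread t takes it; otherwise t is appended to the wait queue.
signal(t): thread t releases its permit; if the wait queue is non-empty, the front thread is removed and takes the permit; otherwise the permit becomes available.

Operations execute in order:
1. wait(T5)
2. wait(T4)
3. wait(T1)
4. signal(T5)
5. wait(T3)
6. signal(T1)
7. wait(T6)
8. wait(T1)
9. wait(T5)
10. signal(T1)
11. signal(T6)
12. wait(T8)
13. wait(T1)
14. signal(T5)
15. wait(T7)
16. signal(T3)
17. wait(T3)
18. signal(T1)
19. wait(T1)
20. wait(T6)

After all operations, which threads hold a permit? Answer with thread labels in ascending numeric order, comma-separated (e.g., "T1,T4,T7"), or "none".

Step 1: wait(T5) -> count=3 queue=[] holders={T5}
Step 2: wait(T4) -> count=2 queue=[] holders={T4,T5}
Step 3: wait(T1) -> count=1 queue=[] holders={T1,T4,T5}
Step 4: signal(T5) -> count=2 queue=[] holders={T1,T4}
Step 5: wait(T3) -> count=1 queue=[] holders={T1,T3,T4}
Step 6: signal(T1) -> count=2 queue=[] holders={T3,T4}
Step 7: wait(T6) -> count=1 queue=[] holders={T3,T4,T6}
Step 8: wait(T1) -> count=0 queue=[] holders={T1,T3,T4,T6}
Step 9: wait(T5) -> count=0 queue=[T5] holders={T1,T3,T4,T6}
Step 10: signal(T1) -> count=0 queue=[] holders={T3,T4,T5,T6}
Step 11: signal(T6) -> count=1 queue=[] holders={T3,T4,T5}
Step 12: wait(T8) -> count=0 queue=[] holders={T3,T4,T5,T8}
Step 13: wait(T1) -> count=0 queue=[T1] holders={T3,T4,T5,T8}
Step 14: signal(T5) -> count=0 queue=[] holders={T1,T3,T4,T8}
Step 15: wait(T7) -> count=0 queue=[T7] holders={T1,T3,T4,T8}
Step 16: signal(T3) -> count=0 queue=[] holders={T1,T4,T7,T8}
Step 17: wait(T3) -> count=0 queue=[T3] holders={T1,T4,T7,T8}
Step 18: signal(T1) -> count=0 queue=[] holders={T3,T4,T7,T8}
Step 19: wait(T1) -> count=0 queue=[T1] holders={T3,T4,T7,T8}
Step 20: wait(T6) -> count=0 queue=[T1,T6] holders={T3,T4,T7,T8}
Final holders: T3,T4,T7,T8

Answer: T3,T4,T7,T8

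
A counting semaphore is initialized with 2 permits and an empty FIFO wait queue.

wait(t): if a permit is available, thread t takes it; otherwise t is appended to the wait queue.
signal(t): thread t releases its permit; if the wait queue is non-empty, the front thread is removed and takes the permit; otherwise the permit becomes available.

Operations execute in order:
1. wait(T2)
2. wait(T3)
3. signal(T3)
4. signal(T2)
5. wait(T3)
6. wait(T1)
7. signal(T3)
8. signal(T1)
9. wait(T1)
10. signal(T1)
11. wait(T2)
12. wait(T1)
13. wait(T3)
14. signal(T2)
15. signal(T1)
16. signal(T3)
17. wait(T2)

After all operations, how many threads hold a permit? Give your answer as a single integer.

Answer: 1

Derivation:
Step 1: wait(T2) -> count=1 queue=[] holders={T2}
Step 2: wait(T3) -> count=0 queue=[] holders={T2,T3}
Step 3: signal(T3) -> count=1 queue=[] holders={T2}
Step 4: signal(T2) -> count=2 queue=[] holders={none}
Step 5: wait(T3) -> count=1 queue=[] holders={T3}
Step 6: wait(T1) -> count=0 queue=[] holders={T1,T3}
Step 7: signal(T3) -> count=1 queue=[] holders={T1}
Step 8: signal(T1) -> count=2 queue=[] holders={none}
Step 9: wait(T1) -> count=1 queue=[] holders={T1}
Step 10: signal(T1) -> count=2 queue=[] holders={none}
Step 11: wait(T2) -> count=1 queue=[] holders={T2}
Step 12: wait(T1) -> count=0 queue=[] holders={T1,T2}
Step 13: wait(T3) -> count=0 queue=[T3] holders={T1,T2}
Step 14: signal(T2) -> count=0 queue=[] holders={T1,T3}
Step 15: signal(T1) -> count=1 queue=[] holders={T3}
Step 16: signal(T3) -> count=2 queue=[] holders={none}
Step 17: wait(T2) -> count=1 queue=[] holders={T2}
Final holders: {T2} -> 1 thread(s)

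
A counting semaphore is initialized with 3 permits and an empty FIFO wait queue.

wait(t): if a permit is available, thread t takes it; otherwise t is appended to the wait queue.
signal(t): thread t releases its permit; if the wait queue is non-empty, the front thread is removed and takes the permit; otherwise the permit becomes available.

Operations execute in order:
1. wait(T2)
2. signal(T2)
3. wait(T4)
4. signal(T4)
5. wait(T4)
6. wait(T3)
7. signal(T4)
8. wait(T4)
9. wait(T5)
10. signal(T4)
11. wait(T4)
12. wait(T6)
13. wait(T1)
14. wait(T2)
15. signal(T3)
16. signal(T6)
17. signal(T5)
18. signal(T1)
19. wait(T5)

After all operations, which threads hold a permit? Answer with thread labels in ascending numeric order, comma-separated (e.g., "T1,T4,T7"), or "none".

Answer: T2,T4,T5

Derivation:
Step 1: wait(T2) -> count=2 queue=[] holders={T2}
Step 2: signal(T2) -> count=3 queue=[] holders={none}
Step 3: wait(T4) -> count=2 queue=[] holders={T4}
Step 4: signal(T4) -> count=3 queue=[] holders={none}
Step 5: wait(T4) -> count=2 queue=[] holders={T4}
Step 6: wait(T3) -> count=1 queue=[] holders={T3,T4}
Step 7: signal(T4) -> count=2 queue=[] holders={T3}
Step 8: wait(T4) -> count=1 queue=[] holders={T3,T4}
Step 9: wait(T5) -> count=0 queue=[] holders={T3,T4,T5}
Step 10: signal(T4) -> count=1 queue=[] holders={T3,T5}
Step 11: wait(T4) -> count=0 queue=[] holders={T3,T4,T5}
Step 12: wait(T6) -> count=0 queue=[T6] holders={T3,T4,T5}
Step 13: wait(T1) -> count=0 queue=[T6,T1] holders={T3,T4,T5}
Step 14: wait(T2) -> count=0 queue=[T6,T1,T2] holders={T3,T4,T5}
Step 15: signal(T3) -> count=0 queue=[T1,T2] holders={T4,T5,T6}
Step 16: signal(T6) -> count=0 queue=[T2] holders={T1,T4,T5}
Step 17: signal(T5) -> count=0 queue=[] holders={T1,T2,T4}
Step 18: signal(T1) -> count=1 queue=[] holders={T2,T4}
Step 19: wait(T5) -> count=0 queue=[] holders={T2,T4,T5}
Final holders: T2,T4,T5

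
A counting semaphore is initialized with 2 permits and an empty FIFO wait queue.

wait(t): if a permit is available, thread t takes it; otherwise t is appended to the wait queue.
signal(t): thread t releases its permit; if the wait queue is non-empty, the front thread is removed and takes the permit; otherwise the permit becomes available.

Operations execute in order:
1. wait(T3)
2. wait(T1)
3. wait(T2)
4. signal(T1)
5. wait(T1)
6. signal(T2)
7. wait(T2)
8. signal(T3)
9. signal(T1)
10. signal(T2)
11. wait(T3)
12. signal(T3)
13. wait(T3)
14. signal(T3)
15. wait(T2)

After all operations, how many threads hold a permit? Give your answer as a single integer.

Answer: 1

Derivation:
Step 1: wait(T3) -> count=1 queue=[] holders={T3}
Step 2: wait(T1) -> count=0 queue=[] holders={T1,T3}
Step 3: wait(T2) -> count=0 queue=[T2] holders={T1,T3}
Step 4: signal(T1) -> count=0 queue=[] holders={T2,T3}
Step 5: wait(T1) -> count=0 queue=[T1] holders={T2,T3}
Step 6: signal(T2) -> count=0 queue=[] holders={T1,T3}
Step 7: wait(T2) -> count=0 queue=[T2] holders={T1,T3}
Step 8: signal(T3) -> count=0 queue=[] holders={T1,T2}
Step 9: signal(T1) -> count=1 queue=[] holders={T2}
Step 10: signal(T2) -> count=2 queue=[] holders={none}
Step 11: wait(T3) -> count=1 queue=[] holders={T3}
Step 12: signal(T3) -> count=2 queue=[] holders={none}
Step 13: wait(T3) -> count=1 queue=[] holders={T3}
Step 14: signal(T3) -> count=2 queue=[] holders={none}
Step 15: wait(T2) -> count=1 queue=[] holders={T2}
Final holders: {T2} -> 1 thread(s)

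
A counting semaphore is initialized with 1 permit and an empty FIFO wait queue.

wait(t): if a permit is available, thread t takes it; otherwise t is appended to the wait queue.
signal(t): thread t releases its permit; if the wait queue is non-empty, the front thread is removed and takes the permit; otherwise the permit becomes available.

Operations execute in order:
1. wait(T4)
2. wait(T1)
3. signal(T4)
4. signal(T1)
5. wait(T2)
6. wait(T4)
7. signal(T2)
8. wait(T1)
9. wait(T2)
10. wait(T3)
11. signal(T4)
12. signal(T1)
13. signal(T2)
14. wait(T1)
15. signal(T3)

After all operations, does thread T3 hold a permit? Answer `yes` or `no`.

Answer: no

Derivation:
Step 1: wait(T4) -> count=0 queue=[] holders={T4}
Step 2: wait(T1) -> count=0 queue=[T1] holders={T4}
Step 3: signal(T4) -> count=0 queue=[] holders={T1}
Step 4: signal(T1) -> count=1 queue=[] holders={none}
Step 5: wait(T2) -> count=0 queue=[] holders={T2}
Step 6: wait(T4) -> count=0 queue=[T4] holders={T2}
Step 7: signal(T2) -> count=0 queue=[] holders={T4}
Step 8: wait(T1) -> count=0 queue=[T1] holders={T4}
Step 9: wait(T2) -> count=0 queue=[T1,T2] holders={T4}
Step 10: wait(T3) -> count=0 queue=[T1,T2,T3] holders={T4}
Step 11: signal(T4) -> count=0 queue=[T2,T3] holders={T1}
Step 12: signal(T1) -> count=0 queue=[T3] holders={T2}
Step 13: signal(T2) -> count=0 queue=[] holders={T3}
Step 14: wait(T1) -> count=0 queue=[T1] holders={T3}
Step 15: signal(T3) -> count=0 queue=[] holders={T1}
Final holders: {T1} -> T3 not in holders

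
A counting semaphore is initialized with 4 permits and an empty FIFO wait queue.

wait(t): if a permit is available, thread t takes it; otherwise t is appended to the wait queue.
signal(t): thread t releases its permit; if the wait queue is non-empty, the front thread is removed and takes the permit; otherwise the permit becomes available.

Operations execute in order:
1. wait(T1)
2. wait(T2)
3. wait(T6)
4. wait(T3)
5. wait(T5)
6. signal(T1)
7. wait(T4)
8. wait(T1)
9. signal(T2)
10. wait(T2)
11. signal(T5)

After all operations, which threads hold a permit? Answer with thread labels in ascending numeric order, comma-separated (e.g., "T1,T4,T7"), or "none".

Step 1: wait(T1) -> count=3 queue=[] holders={T1}
Step 2: wait(T2) -> count=2 queue=[] holders={T1,T2}
Step 3: wait(T6) -> count=1 queue=[] holders={T1,T2,T6}
Step 4: wait(T3) -> count=0 queue=[] holders={T1,T2,T3,T6}
Step 5: wait(T5) -> count=0 queue=[T5] holders={T1,T2,T3,T6}
Step 6: signal(T1) -> count=0 queue=[] holders={T2,T3,T5,T6}
Step 7: wait(T4) -> count=0 queue=[T4] holders={T2,T3,T5,T6}
Step 8: wait(T1) -> count=0 queue=[T4,T1] holders={T2,T3,T5,T6}
Step 9: signal(T2) -> count=0 queue=[T1] holders={T3,T4,T5,T6}
Step 10: wait(T2) -> count=0 queue=[T1,T2] holders={T3,T4,T5,T6}
Step 11: signal(T5) -> count=0 queue=[T2] holders={T1,T3,T4,T6}
Final holders: T1,T3,T4,T6

Answer: T1,T3,T4,T6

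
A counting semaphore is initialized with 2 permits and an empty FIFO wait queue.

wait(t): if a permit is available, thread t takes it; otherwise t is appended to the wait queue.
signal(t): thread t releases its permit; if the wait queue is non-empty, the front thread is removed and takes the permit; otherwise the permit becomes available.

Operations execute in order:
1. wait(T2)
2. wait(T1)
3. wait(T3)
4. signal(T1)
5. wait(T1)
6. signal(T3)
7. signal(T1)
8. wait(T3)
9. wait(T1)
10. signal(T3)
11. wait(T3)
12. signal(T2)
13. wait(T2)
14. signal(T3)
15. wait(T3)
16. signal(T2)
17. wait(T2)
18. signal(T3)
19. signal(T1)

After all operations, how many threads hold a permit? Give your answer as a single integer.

Answer: 1

Derivation:
Step 1: wait(T2) -> count=1 queue=[] holders={T2}
Step 2: wait(T1) -> count=0 queue=[] holders={T1,T2}
Step 3: wait(T3) -> count=0 queue=[T3] holders={T1,T2}
Step 4: signal(T1) -> count=0 queue=[] holders={T2,T3}
Step 5: wait(T1) -> count=0 queue=[T1] holders={T2,T3}
Step 6: signal(T3) -> count=0 queue=[] holders={T1,T2}
Step 7: signal(T1) -> count=1 queue=[] holders={T2}
Step 8: wait(T3) -> count=0 queue=[] holders={T2,T3}
Step 9: wait(T1) -> count=0 queue=[T1] holders={T2,T3}
Step 10: signal(T3) -> count=0 queue=[] holders={T1,T2}
Step 11: wait(T3) -> count=0 queue=[T3] holders={T1,T2}
Step 12: signal(T2) -> count=0 queue=[] holders={T1,T3}
Step 13: wait(T2) -> count=0 queue=[T2] holders={T1,T3}
Step 14: signal(T3) -> count=0 queue=[] holders={T1,T2}
Step 15: wait(T3) -> count=0 queue=[T3] holders={T1,T2}
Step 16: signal(T2) -> count=0 queue=[] holders={T1,T3}
Step 17: wait(T2) -> count=0 queue=[T2] holders={T1,T3}
Step 18: signal(T3) -> count=0 queue=[] holders={T1,T2}
Step 19: signal(T1) -> count=1 queue=[] holders={T2}
Final holders: {T2} -> 1 thread(s)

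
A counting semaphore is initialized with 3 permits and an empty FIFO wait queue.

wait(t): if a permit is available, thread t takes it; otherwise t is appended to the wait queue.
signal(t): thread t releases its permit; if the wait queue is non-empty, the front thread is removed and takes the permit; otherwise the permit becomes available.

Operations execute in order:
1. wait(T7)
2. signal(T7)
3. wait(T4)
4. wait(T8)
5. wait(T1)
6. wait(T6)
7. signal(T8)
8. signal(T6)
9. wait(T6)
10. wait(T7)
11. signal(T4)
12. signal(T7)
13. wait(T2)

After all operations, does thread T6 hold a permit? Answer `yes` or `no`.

Answer: yes

Derivation:
Step 1: wait(T7) -> count=2 queue=[] holders={T7}
Step 2: signal(T7) -> count=3 queue=[] holders={none}
Step 3: wait(T4) -> count=2 queue=[] holders={T4}
Step 4: wait(T8) -> count=1 queue=[] holders={T4,T8}
Step 5: wait(T1) -> count=0 queue=[] holders={T1,T4,T8}
Step 6: wait(T6) -> count=0 queue=[T6] holders={T1,T4,T8}
Step 7: signal(T8) -> count=0 queue=[] holders={T1,T4,T6}
Step 8: signal(T6) -> count=1 queue=[] holders={T1,T4}
Step 9: wait(T6) -> count=0 queue=[] holders={T1,T4,T6}
Step 10: wait(T7) -> count=0 queue=[T7] holders={T1,T4,T6}
Step 11: signal(T4) -> count=0 queue=[] holders={T1,T6,T7}
Step 12: signal(T7) -> count=1 queue=[] holders={T1,T6}
Step 13: wait(T2) -> count=0 queue=[] holders={T1,T2,T6}
Final holders: {T1,T2,T6} -> T6 in holders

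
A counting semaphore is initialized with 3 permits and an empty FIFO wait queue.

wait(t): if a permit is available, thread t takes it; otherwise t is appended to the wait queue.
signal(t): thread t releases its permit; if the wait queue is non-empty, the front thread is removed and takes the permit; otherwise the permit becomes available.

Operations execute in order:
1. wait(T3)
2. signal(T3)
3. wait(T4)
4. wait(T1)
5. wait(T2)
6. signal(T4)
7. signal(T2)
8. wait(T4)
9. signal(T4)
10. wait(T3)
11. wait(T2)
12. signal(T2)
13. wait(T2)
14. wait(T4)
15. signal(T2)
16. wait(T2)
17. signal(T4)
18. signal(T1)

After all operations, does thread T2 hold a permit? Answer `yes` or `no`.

Answer: yes

Derivation:
Step 1: wait(T3) -> count=2 queue=[] holders={T3}
Step 2: signal(T3) -> count=3 queue=[] holders={none}
Step 3: wait(T4) -> count=2 queue=[] holders={T4}
Step 4: wait(T1) -> count=1 queue=[] holders={T1,T4}
Step 5: wait(T2) -> count=0 queue=[] holders={T1,T2,T4}
Step 6: signal(T4) -> count=1 queue=[] holders={T1,T2}
Step 7: signal(T2) -> count=2 queue=[] holders={T1}
Step 8: wait(T4) -> count=1 queue=[] holders={T1,T4}
Step 9: signal(T4) -> count=2 queue=[] holders={T1}
Step 10: wait(T3) -> count=1 queue=[] holders={T1,T3}
Step 11: wait(T2) -> count=0 queue=[] holders={T1,T2,T3}
Step 12: signal(T2) -> count=1 queue=[] holders={T1,T3}
Step 13: wait(T2) -> count=0 queue=[] holders={T1,T2,T3}
Step 14: wait(T4) -> count=0 queue=[T4] holders={T1,T2,T3}
Step 15: signal(T2) -> count=0 queue=[] holders={T1,T3,T4}
Step 16: wait(T2) -> count=0 queue=[T2] holders={T1,T3,T4}
Step 17: signal(T4) -> count=0 queue=[] holders={T1,T2,T3}
Step 18: signal(T1) -> count=1 queue=[] holders={T2,T3}
Final holders: {T2,T3} -> T2 in holders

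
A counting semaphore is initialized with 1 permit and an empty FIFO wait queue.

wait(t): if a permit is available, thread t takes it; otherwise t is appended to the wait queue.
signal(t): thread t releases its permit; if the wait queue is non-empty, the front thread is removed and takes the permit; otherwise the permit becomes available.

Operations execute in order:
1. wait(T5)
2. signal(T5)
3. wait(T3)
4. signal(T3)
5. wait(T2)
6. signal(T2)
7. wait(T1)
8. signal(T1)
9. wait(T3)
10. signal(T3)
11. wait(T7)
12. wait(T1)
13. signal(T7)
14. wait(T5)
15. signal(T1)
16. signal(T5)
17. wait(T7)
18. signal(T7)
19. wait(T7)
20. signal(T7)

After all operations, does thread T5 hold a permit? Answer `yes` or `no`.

Step 1: wait(T5) -> count=0 queue=[] holders={T5}
Step 2: signal(T5) -> count=1 queue=[] holders={none}
Step 3: wait(T3) -> count=0 queue=[] holders={T3}
Step 4: signal(T3) -> count=1 queue=[] holders={none}
Step 5: wait(T2) -> count=0 queue=[] holders={T2}
Step 6: signal(T2) -> count=1 queue=[] holders={none}
Step 7: wait(T1) -> count=0 queue=[] holders={T1}
Step 8: signal(T1) -> count=1 queue=[] holders={none}
Step 9: wait(T3) -> count=0 queue=[] holders={T3}
Step 10: signal(T3) -> count=1 queue=[] holders={none}
Step 11: wait(T7) -> count=0 queue=[] holders={T7}
Step 12: wait(T1) -> count=0 queue=[T1] holders={T7}
Step 13: signal(T7) -> count=0 queue=[] holders={T1}
Step 14: wait(T5) -> count=0 queue=[T5] holders={T1}
Step 15: signal(T1) -> count=0 queue=[] holders={T5}
Step 16: signal(T5) -> count=1 queue=[] holders={none}
Step 17: wait(T7) -> count=0 queue=[] holders={T7}
Step 18: signal(T7) -> count=1 queue=[] holders={none}
Step 19: wait(T7) -> count=0 queue=[] holders={T7}
Step 20: signal(T7) -> count=1 queue=[] holders={none}
Final holders: {none} -> T5 not in holders

Answer: no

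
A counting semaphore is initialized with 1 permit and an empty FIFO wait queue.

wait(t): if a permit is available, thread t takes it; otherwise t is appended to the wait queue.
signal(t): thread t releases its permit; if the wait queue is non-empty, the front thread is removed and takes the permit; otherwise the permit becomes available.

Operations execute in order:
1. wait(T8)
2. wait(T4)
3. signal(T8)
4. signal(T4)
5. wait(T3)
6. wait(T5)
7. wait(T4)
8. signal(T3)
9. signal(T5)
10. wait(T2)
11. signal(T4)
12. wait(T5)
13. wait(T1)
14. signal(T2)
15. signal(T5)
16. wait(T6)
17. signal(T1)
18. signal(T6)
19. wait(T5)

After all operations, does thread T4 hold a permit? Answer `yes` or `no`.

Step 1: wait(T8) -> count=0 queue=[] holders={T8}
Step 2: wait(T4) -> count=0 queue=[T4] holders={T8}
Step 3: signal(T8) -> count=0 queue=[] holders={T4}
Step 4: signal(T4) -> count=1 queue=[] holders={none}
Step 5: wait(T3) -> count=0 queue=[] holders={T3}
Step 6: wait(T5) -> count=0 queue=[T5] holders={T3}
Step 7: wait(T4) -> count=0 queue=[T5,T4] holders={T3}
Step 8: signal(T3) -> count=0 queue=[T4] holders={T5}
Step 9: signal(T5) -> count=0 queue=[] holders={T4}
Step 10: wait(T2) -> count=0 queue=[T2] holders={T4}
Step 11: signal(T4) -> count=0 queue=[] holders={T2}
Step 12: wait(T5) -> count=0 queue=[T5] holders={T2}
Step 13: wait(T1) -> count=0 queue=[T5,T1] holders={T2}
Step 14: signal(T2) -> count=0 queue=[T1] holders={T5}
Step 15: signal(T5) -> count=0 queue=[] holders={T1}
Step 16: wait(T6) -> count=0 queue=[T6] holders={T1}
Step 17: signal(T1) -> count=0 queue=[] holders={T6}
Step 18: signal(T6) -> count=1 queue=[] holders={none}
Step 19: wait(T5) -> count=0 queue=[] holders={T5}
Final holders: {T5} -> T4 not in holders

Answer: no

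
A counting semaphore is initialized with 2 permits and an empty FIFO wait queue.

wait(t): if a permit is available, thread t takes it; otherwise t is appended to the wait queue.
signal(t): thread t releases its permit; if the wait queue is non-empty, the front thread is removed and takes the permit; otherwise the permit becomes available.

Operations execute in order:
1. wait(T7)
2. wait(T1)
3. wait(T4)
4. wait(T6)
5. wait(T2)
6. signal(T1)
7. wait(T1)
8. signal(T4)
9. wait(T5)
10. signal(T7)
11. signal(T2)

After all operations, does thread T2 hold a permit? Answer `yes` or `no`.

Step 1: wait(T7) -> count=1 queue=[] holders={T7}
Step 2: wait(T1) -> count=0 queue=[] holders={T1,T7}
Step 3: wait(T4) -> count=0 queue=[T4] holders={T1,T7}
Step 4: wait(T6) -> count=0 queue=[T4,T6] holders={T1,T7}
Step 5: wait(T2) -> count=0 queue=[T4,T6,T2] holders={T1,T7}
Step 6: signal(T1) -> count=0 queue=[T6,T2] holders={T4,T7}
Step 7: wait(T1) -> count=0 queue=[T6,T2,T1] holders={T4,T7}
Step 8: signal(T4) -> count=0 queue=[T2,T1] holders={T6,T7}
Step 9: wait(T5) -> count=0 queue=[T2,T1,T5] holders={T6,T7}
Step 10: signal(T7) -> count=0 queue=[T1,T5] holders={T2,T6}
Step 11: signal(T2) -> count=0 queue=[T5] holders={T1,T6}
Final holders: {T1,T6} -> T2 not in holders

Answer: no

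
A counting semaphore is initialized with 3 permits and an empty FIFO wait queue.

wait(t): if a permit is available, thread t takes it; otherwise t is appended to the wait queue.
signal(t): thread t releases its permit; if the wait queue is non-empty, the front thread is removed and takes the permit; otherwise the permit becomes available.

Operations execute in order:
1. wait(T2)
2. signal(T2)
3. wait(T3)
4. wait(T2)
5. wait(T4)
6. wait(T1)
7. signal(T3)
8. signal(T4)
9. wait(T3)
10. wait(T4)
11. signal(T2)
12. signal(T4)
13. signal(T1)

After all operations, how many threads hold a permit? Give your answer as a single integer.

Step 1: wait(T2) -> count=2 queue=[] holders={T2}
Step 2: signal(T2) -> count=3 queue=[] holders={none}
Step 3: wait(T3) -> count=2 queue=[] holders={T3}
Step 4: wait(T2) -> count=1 queue=[] holders={T2,T3}
Step 5: wait(T4) -> count=0 queue=[] holders={T2,T3,T4}
Step 6: wait(T1) -> count=0 queue=[T1] holders={T2,T3,T4}
Step 7: signal(T3) -> count=0 queue=[] holders={T1,T2,T4}
Step 8: signal(T4) -> count=1 queue=[] holders={T1,T2}
Step 9: wait(T3) -> count=0 queue=[] holders={T1,T2,T3}
Step 10: wait(T4) -> count=0 queue=[T4] holders={T1,T2,T3}
Step 11: signal(T2) -> count=0 queue=[] holders={T1,T3,T4}
Step 12: signal(T4) -> count=1 queue=[] holders={T1,T3}
Step 13: signal(T1) -> count=2 queue=[] holders={T3}
Final holders: {T3} -> 1 thread(s)

Answer: 1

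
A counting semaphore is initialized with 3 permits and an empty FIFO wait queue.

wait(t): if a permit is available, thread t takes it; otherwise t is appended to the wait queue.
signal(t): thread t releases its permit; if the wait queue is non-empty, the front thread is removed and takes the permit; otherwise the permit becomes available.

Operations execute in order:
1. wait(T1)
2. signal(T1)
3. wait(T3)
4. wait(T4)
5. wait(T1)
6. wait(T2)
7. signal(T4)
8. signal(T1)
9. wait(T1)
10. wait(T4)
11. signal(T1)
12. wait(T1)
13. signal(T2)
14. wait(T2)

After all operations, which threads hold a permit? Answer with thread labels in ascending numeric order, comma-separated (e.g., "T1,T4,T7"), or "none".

Step 1: wait(T1) -> count=2 queue=[] holders={T1}
Step 2: signal(T1) -> count=3 queue=[] holders={none}
Step 3: wait(T3) -> count=2 queue=[] holders={T3}
Step 4: wait(T4) -> count=1 queue=[] holders={T3,T4}
Step 5: wait(T1) -> count=0 queue=[] holders={T1,T3,T4}
Step 6: wait(T2) -> count=0 queue=[T2] holders={T1,T3,T4}
Step 7: signal(T4) -> count=0 queue=[] holders={T1,T2,T3}
Step 8: signal(T1) -> count=1 queue=[] holders={T2,T3}
Step 9: wait(T1) -> count=0 queue=[] holders={T1,T2,T3}
Step 10: wait(T4) -> count=0 queue=[T4] holders={T1,T2,T3}
Step 11: signal(T1) -> count=0 queue=[] holders={T2,T3,T4}
Step 12: wait(T1) -> count=0 queue=[T1] holders={T2,T3,T4}
Step 13: signal(T2) -> count=0 queue=[] holders={T1,T3,T4}
Step 14: wait(T2) -> count=0 queue=[T2] holders={T1,T3,T4}
Final holders: T1,T3,T4

Answer: T1,T3,T4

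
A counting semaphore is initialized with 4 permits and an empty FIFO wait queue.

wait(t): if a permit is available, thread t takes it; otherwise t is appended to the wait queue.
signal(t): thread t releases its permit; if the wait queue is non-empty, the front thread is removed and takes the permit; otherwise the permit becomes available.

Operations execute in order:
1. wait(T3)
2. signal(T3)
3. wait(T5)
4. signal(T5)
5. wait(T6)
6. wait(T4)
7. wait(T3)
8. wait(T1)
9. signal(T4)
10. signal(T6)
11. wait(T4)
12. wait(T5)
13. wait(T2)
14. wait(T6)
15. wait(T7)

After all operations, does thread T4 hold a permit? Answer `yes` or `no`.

Step 1: wait(T3) -> count=3 queue=[] holders={T3}
Step 2: signal(T3) -> count=4 queue=[] holders={none}
Step 3: wait(T5) -> count=3 queue=[] holders={T5}
Step 4: signal(T5) -> count=4 queue=[] holders={none}
Step 5: wait(T6) -> count=3 queue=[] holders={T6}
Step 6: wait(T4) -> count=2 queue=[] holders={T4,T6}
Step 7: wait(T3) -> count=1 queue=[] holders={T3,T4,T6}
Step 8: wait(T1) -> count=0 queue=[] holders={T1,T3,T4,T6}
Step 9: signal(T4) -> count=1 queue=[] holders={T1,T3,T6}
Step 10: signal(T6) -> count=2 queue=[] holders={T1,T3}
Step 11: wait(T4) -> count=1 queue=[] holders={T1,T3,T4}
Step 12: wait(T5) -> count=0 queue=[] holders={T1,T3,T4,T5}
Step 13: wait(T2) -> count=0 queue=[T2] holders={T1,T3,T4,T5}
Step 14: wait(T6) -> count=0 queue=[T2,T6] holders={T1,T3,T4,T5}
Step 15: wait(T7) -> count=0 queue=[T2,T6,T7] holders={T1,T3,T4,T5}
Final holders: {T1,T3,T4,T5} -> T4 in holders

Answer: yes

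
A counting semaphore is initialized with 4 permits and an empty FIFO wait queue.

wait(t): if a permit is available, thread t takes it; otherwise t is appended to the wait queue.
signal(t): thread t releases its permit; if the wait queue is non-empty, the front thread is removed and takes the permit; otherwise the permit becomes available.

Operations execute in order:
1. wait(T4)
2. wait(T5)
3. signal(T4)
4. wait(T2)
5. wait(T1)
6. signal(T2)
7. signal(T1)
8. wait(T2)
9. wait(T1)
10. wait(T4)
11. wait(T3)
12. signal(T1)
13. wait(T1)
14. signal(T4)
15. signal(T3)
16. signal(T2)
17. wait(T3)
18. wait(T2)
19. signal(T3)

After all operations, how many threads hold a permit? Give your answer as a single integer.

Step 1: wait(T4) -> count=3 queue=[] holders={T4}
Step 2: wait(T5) -> count=2 queue=[] holders={T4,T5}
Step 3: signal(T4) -> count=3 queue=[] holders={T5}
Step 4: wait(T2) -> count=2 queue=[] holders={T2,T5}
Step 5: wait(T1) -> count=1 queue=[] holders={T1,T2,T5}
Step 6: signal(T2) -> count=2 queue=[] holders={T1,T5}
Step 7: signal(T1) -> count=3 queue=[] holders={T5}
Step 8: wait(T2) -> count=2 queue=[] holders={T2,T5}
Step 9: wait(T1) -> count=1 queue=[] holders={T1,T2,T5}
Step 10: wait(T4) -> count=0 queue=[] holders={T1,T2,T4,T5}
Step 11: wait(T3) -> count=0 queue=[T3] holders={T1,T2,T4,T5}
Step 12: signal(T1) -> count=0 queue=[] holders={T2,T3,T4,T5}
Step 13: wait(T1) -> count=0 queue=[T1] holders={T2,T3,T4,T5}
Step 14: signal(T4) -> count=0 queue=[] holders={T1,T2,T3,T5}
Step 15: signal(T3) -> count=1 queue=[] holders={T1,T2,T5}
Step 16: signal(T2) -> count=2 queue=[] holders={T1,T5}
Step 17: wait(T3) -> count=1 queue=[] holders={T1,T3,T5}
Step 18: wait(T2) -> count=0 queue=[] holders={T1,T2,T3,T5}
Step 19: signal(T3) -> count=1 queue=[] holders={T1,T2,T5}
Final holders: {T1,T2,T5} -> 3 thread(s)

Answer: 3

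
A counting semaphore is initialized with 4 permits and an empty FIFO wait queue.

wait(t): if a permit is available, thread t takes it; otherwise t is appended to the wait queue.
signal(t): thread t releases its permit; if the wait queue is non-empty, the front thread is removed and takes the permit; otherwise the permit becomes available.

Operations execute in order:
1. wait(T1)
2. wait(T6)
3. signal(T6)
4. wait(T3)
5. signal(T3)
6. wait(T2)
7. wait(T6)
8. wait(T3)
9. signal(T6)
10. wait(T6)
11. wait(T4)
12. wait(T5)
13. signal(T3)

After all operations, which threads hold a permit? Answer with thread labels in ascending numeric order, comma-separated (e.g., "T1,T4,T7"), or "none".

Answer: T1,T2,T4,T6

Derivation:
Step 1: wait(T1) -> count=3 queue=[] holders={T1}
Step 2: wait(T6) -> count=2 queue=[] holders={T1,T6}
Step 3: signal(T6) -> count=3 queue=[] holders={T1}
Step 4: wait(T3) -> count=2 queue=[] holders={T1,T3}
Step 5: signal(T3) -> count=3 queue=[] holders={T1}
Step 6: wait(T2) -> count=2 queue=[] holders={T1,T2}
Step 7: wait(T6) -> count=1 queue=[] holders={T1,T2,T6}
Step 8: wait(T3) -> count=0 queue=[] holders={T1,T2,T3,T6}
Step 9: signal(T6) -> count=1 queue=[] holders={T1,T2,T3}
Step 10: wait(T6) -> count=0 queue=[] holders={T1,T2,T3,T6}
Step 11: wait(T4) -> count=0 queue=[T4] holders={T1,T2,T3,T6}
Step 12: wait(T5) -> count=0 queue=[T4,T5] holders={T1,T2,T3,T6}
Step 13: signal(T3) -> count=0 queue=[T5] holders={T1,T2,T4,T6}
Final holders: T1,T2,T4,T6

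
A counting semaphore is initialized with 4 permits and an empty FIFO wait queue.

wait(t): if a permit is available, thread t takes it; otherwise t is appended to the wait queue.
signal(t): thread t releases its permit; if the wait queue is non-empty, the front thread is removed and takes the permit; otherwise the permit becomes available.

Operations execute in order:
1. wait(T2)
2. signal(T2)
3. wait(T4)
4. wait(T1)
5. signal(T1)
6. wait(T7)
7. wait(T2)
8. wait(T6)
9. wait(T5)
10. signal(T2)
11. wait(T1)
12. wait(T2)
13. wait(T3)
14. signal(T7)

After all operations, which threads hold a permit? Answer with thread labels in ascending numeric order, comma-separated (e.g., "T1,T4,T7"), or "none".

Step 1: wait(T2) -> count=3 queue=[] holders={T2}
Step 2: signal(T2) -> count=4 queue=[] holders={none}
Step 3: wait(T4) -> count=3 queue=[] holders={T4}
Step 4: wait(T1) -> count=2 queue=[] holders={T1,T4}
Step 5: signal(T1) -> count=3 queue=[] holders={T4}
Step 6: wait(T7) -> count=2 queue=[] holders={T4,T7}
Step 7: wait(T2) -> count=1 queue=[] holders={T2,T4,T7}
Step 8: wait(T6) -> count=0 queue=[] holders={T2,T4,T6,T7}
Step 9: wait(T5) -> count=0 queue=[T5] holders={T2,T4,T6,T7}
Step 10: signal(T2) -> count=0 queue=[] holders={T4,T5,T6,T7}
Step 11: wait(T1) -> count=0 queue=[T1] holders={T4,T5,T6,T7}
Step 12: wait(T2) -> count=0 queue=[T1,T2] holders={T4,T5,T6,T7}
Step 13: wait(T3) -> count=0 queue=[T1,T2,T3] holders={T4,T5,T6,T7}
Step 14: signal(T7) -> count=0 queue=[T2,T3] holders={T1,T4,T5,T6}
Final holders: T1,T4,T5,T6

Answer: T1,T4,T5,T6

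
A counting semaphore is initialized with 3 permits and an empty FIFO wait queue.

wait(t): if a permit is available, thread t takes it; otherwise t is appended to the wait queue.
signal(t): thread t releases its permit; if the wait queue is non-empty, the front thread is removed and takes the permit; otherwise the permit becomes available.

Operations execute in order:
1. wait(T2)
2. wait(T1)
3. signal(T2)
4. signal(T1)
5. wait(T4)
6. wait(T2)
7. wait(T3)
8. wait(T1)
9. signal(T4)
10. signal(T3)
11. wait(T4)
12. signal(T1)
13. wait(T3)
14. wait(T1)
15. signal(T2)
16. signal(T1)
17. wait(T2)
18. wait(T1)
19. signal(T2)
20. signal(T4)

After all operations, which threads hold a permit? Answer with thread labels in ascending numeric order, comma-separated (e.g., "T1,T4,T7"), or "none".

Step 1: wait(T2) -> count=2 queue=[] holders={T2}
Step 2: wait(T1) -> count=1 queue=[] holders={T1,T2}
Step 3: signal(T2) -> count=2 queue=[] holders={T1}
Step 4: signal(T1) -> count=3 queue=[] holders={none}
Step 5: wait(T4) -> count=2 queue=[] holders={T4}
Step 6: wait(T2) -> count=1 queue=[] holders={T2,T4}
Step 7: wait(T3) -> count=0 queue=[] holders={T2,T3,T4}
Step 8: wait(T1) -> count=0 queue=[T1] holders={T2,T3,T4}
Step 9: signal(T4) -> count=0 queue=[] holders={T1,T2,T3}
Step 10: signal(T3) -> count=1 queue=[] holders={T1,T2}
Step 11: wait(T4) -> count=0 queue=[] holders={T1,T2,T4}
Step 12: signal(T1) -> count=1 queue=[] holders={T2,T4}
Step 13: wait(T3) -> count=0 queue=[] holders={T2,T3,T4}
Step 14: wait(T1) -> count=0 queue=[T1] holders={T2,T3,T4}
Step 15: signal(T2) -> count=0 queue=[] holders={T1,T3,T4}
Step 16: signal(T1) -> count=1 queue=[] holders={T3,T4}
Step 17: wait(T2) -> count=0 queue=[] holders={T2,T3,T4}
Step 18: wait(T1) -> count=0 queue=[T1] holders={T2,T3,T4}
Step 19: signal(T2) -> count=0 queue=[] holders={T1,T3,T4}
Step 20: signal(T4) -> count=1 queue=[] holders={T1,T3}
Final holders: T1,T3

Answer: T1,T3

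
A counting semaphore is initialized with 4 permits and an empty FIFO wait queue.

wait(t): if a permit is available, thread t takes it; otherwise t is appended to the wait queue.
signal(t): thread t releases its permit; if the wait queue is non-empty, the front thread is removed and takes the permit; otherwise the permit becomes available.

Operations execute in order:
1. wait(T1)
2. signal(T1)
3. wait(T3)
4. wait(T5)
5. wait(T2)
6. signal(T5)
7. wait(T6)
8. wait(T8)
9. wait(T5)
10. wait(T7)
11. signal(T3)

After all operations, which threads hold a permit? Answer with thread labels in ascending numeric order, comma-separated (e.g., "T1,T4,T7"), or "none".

Step 1: wait(T1) -> count=3 queue=[] holders={T1}
Step 2: signal(T1) -> count=4 queue=[] holders={none}
Step 3: wait(T3) -> count=3 queue=[] holders={T3}
Step 4: wait(T5) -> count=2 queue=[] holders={T3,T5}
Step 5: wait(T2) -> count=1 queue=[] holders={T2,T3,T5}
Step 6: signal(T5) -> count=2 queue=[] holders={T2,T3}
Step 7: wait(T6) -> count=1 queue=[] holders={T2,T3,T6}
Step 8: wait(T8) -> count=0 queue=[] holders={T2,T3,T6,T8}
Step 9: wait(T5) -> count=0 queue=[T5] holders={T2,T3,T6,T8}
Step 10: wait(T7) -> count=0 queue=[T5,T7] holders={T2,T3,T6,T8}
Step 11: signal(T3) -> count=0 queue=[T7] holders={T2,T5,T6,T8}
Final holders: T2,T5,T6,T8

Answer: T2,T5,T6,T8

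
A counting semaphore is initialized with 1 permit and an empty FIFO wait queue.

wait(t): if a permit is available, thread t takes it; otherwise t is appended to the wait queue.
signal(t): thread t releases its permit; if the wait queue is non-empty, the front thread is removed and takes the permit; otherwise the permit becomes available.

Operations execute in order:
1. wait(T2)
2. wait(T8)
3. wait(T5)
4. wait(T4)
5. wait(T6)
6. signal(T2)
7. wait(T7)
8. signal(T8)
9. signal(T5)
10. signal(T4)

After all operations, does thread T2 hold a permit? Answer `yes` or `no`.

Answer: no

Derivation:
Step 1: wait(T2) -> count=0 queue=[] holders={T2}
Step 2: wait(T8) -> count=0 queue=[T8] holders={T2}
Step 3: wait(T5) -> count=0 queue=[T8,T5] holders={T2}
Step 4: wait(T4) -> count=0 queue=[T8,T5,T4] holders={T2}
Step 5: wait(T6) -> count=0 queue=[T8,T5,T4,T6] holders={T2}
Step 6: signal(T2) -> count=0 queue=[T5,T4,T6] holders={T8}
Step 7: wait(T7) -> count=0 queue=[T5,T4,T6,T7] holders={T8}
Step 8: signal(T8) -> count=0 queue=[T4,T6,T7] holders={T5}
Step 9: signal(T5) -> count=0 queue=[T6,T7] holders={T4}
Step 10: signal(T4) -> count=0 queue=[T7] holders={T6}
Final holders: {T6} -> T2 not in holders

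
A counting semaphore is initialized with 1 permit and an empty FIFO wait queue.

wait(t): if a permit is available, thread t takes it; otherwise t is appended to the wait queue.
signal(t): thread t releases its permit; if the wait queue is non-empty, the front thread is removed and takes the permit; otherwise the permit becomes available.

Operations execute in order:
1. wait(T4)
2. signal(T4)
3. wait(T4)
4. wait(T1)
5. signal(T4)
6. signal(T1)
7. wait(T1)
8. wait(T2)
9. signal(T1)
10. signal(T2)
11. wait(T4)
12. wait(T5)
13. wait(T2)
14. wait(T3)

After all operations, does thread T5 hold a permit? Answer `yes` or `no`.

Answer: no

Derivation:
Step 1: wait(T4) -> count=0 queue=[] holders={T4}
Step 2: signal(T4) -> count=1 queue=[] holders={none}
Step 3: wait(T4) -> count=0 queue=[] holders={T4}
Step 4: wait(T1) -> count=0 queue=[T1] holders={T4}
Step 5: signal(T4) -> count=0 queue=[] holders={T1}
Step 6: signal(T1) -> count=1 queue=[] holders={none}
Step 7: wait(T1) -> count=0 queue=[] holders={T1}
Step 8: wait(T2) -> count=0 queue=[T2] holders={T1}
Step 9: signal(T1) -> count=0 queue=[] holders={T2}
Step 10: signal(T2) -> count=1 queue=[] holders={none}
Step 11: wait(T4) -> count=0 queue=[] holders={T4}
Step 12: wait(T5) -> count=0 queue=[T5] holders={T4}
Step 13: wait(T2) -> count=0 queue=[T5,T2] holders={T4}
Step 14: wait(T3) -> count=0 queue=[T5,T2,T3] holders={T4}
Final holders: {T4} -> T5 not in holders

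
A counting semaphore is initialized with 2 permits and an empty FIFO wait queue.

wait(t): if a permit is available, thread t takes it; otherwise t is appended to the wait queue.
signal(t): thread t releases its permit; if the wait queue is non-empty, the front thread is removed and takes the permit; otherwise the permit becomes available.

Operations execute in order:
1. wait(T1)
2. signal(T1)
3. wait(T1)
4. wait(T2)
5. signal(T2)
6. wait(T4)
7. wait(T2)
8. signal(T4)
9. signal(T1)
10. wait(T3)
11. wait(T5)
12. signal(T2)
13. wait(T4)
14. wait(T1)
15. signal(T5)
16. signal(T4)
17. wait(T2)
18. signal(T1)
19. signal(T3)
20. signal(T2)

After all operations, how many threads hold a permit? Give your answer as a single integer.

Step 1: wait(T1) -> count=1 queue=[] holders={T1}
Step 2: signal(T1) -> count=2 queue=[] holders={none}
Step 3: wait(T1) -> count=1 queue=[] holders={T1}
Step 4: wait(T2) -> count=0 queue=[] holders={T1,T2}
Step 5: signal(T2) -> count=1 queue=[] holders={T1}
Step 6: wait(T4) -> count=0 queue=[] holders={T1,T4}
Step 7: wait(T2) -> count=0 queue=[T2] holders={T1,T4}
Step 8: signal(T4) -> count=0 queue=[] holders={T1,T2}
Step 9: signal(T1) -> count=1 queue=[] holders={T2}
Step 10: wait(T3) -> count=0 queue=[] holders={T2,T3}
Step 11: wait(T5) -> count=0 queue=[T5] holders={T2,T3}
Step 12: signal(T2) -> count=0 queue=[] holders={T3,T5}
Step 13: wait(T4) -> count=0 queue=[T4] holders={T3,T5}
Step 14: wait(T1) -> count=0 queue=[T4,T1] holders={T3,T5}
Step 15: signal(T5) -> count=0 queue=[T1] holders={T3,T4}
Step 16: signal(T4) -> count=0 queue=[] holders={T1,T3}
Step 17: wait(T2) -> count=0 queue=[T2] holders={T1,T3}
Step 18: signal(T1) -> count=0 queue=[] holders={T2,T3}
Step 19: signal(T3) -> count=1 queue=[] holders={T2}
Step 20: signal(T2) -> count=2 queue=[] holders={none}
Final holders: {none} -> 0 thread(s)

Answer: 0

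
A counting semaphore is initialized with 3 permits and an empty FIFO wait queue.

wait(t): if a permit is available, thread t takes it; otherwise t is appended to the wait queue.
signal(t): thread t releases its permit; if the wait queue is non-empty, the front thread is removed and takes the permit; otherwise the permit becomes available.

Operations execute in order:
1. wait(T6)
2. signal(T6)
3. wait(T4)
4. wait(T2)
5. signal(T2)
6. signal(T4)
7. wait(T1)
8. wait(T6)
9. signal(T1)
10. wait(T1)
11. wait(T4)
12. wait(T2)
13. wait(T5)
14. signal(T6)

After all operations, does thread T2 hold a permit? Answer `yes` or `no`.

Step 1: wait(T6) -> count=2 queue=[] holders={T6}
Step 2: signal(T6) -> count=3 queue=[] holders={none}
Step 3: wait(T4) -> count=2 queue=[] holders={T4}
Step 4: wait(T2) -> count=1 queue=[] holders={T2,T4}
Step 5: signal(T2) -> count=2 queue=[] holders={T4}
Step 6: signal(T4) -> count=3 queue=[] holders={none}
Step 7: wait(T1) -> count=2 queue=[] holders={T1}
Step 8: wait(T6) -> count=1 queue=[] holders={T1,T6}
Step 9: signal(T1) -> count=2 queue=[] holders={T6}
Step 10: wait(T1) -> count=1 queue=[] holders={T1,T6}
Step 11: wait(T4) -> count=0 queue=[] holders={T1,T4,T6}
Step 12: wait(T2) -> count=0 queue=[T2] holders={T1,T4,T6}
Step 13: wait(T5) -> count=0 queue=[T2,T5] holders={T1,T4,T6}
Step 14: signal(T6) -> count=0 queue=[T5] holders={T1,T2,T4}
Final holders: {T1,T2,T4} -> T2 in holders

Answer: yes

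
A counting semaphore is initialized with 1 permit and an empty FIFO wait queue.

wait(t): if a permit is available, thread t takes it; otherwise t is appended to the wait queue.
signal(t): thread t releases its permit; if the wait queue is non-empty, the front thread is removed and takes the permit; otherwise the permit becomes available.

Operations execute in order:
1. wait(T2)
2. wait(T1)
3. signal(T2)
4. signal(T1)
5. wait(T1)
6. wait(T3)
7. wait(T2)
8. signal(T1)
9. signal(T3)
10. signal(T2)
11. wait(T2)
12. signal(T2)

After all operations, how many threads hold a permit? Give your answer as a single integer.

Step 1: wait(T2) -> count=0 queue=[] holders={T2}
Step 2: wait(T1) -> count=0 queue=[T1] holders={T2}
Step 3: signal(T2) -> count=0 queue=[] holders={T1}
Step 4: signal(T1) -> count=1 queue=[] holders={none}
Step 5: wait(T1) -> count=0 queue=[] holders={T1}
Step 6: wait(T3) -> count=0 queue=[T3] holders={T1}
Step 7: wait(T2) -> count=0 queue=[T3,T2] holders={T1}
Step 8: signal(T1) -> count=0 queue=[T2] holders={T3}
Step 9: signal(T3) -> count=0 queue=[] holders={T2}
Step 10: signal(T2) -> count=1 queue=[] holders={none}
Step 11: wait(T2) -> count=0 queue=[] holders={T2}
Step 12: signal(T2) -> count=1 queue=[] holders={none}
Final holders: {none} -> 0 thread(s)

Answer: 0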